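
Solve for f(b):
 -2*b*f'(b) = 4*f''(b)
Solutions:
 f(b) = C1 + C2*erf(b/2)


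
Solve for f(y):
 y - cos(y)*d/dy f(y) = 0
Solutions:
 f(y) = C1 + Integral(y/cos(y), y)


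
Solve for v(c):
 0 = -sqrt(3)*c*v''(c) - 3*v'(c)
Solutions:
 v(c) = C1 + C2*c^(1 - sqrt(3))


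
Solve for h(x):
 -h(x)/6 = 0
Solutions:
 h(x) = 0


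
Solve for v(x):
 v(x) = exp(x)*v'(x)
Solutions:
 v(x) = C1*exp(-exp(-x))


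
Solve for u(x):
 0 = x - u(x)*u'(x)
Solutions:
 u(x) = -sqrt(C1 + x^2)
 u(x) = sqrt(C1 + x^2)


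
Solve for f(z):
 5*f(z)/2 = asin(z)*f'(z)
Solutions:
 f(z) = C1*exp(5*Integral(1/asin(z), z)/2)


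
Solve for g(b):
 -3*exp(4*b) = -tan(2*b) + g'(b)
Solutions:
 g(b) = C1 - 3*exp(4*b)/4 - log(cos(2*b))/2


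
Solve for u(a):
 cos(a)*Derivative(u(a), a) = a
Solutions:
 u(a) = C1 + Integral(a/cos(a), a)


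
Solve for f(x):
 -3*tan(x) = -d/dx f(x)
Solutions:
 f(x) = C1 - 3*log(cos(x))


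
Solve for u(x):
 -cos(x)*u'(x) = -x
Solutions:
 u(x) = C1 + Integral(x/cos(x), x)


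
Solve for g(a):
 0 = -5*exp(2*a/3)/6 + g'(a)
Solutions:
 g(a) = C1 + 5*exp(2*a/3)/4


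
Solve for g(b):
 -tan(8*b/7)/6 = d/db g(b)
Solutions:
 g(b) = C1 + 7*log(cos(8*b/7))/48


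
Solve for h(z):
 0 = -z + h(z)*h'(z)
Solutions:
 h(z) = -sqrt(C1 + z^2)
 h(z) = sqrt(C1 + z^2)


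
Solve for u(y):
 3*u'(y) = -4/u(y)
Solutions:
 u(y) = -sqrt(C1 - 24*y)/3
 u(y) = sqrt(C1 - 24*y)/3


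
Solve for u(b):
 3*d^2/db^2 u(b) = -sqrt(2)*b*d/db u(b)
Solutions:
 u(b) = C1 + C2*erf(2^(3/4)*sqrt(3)*b/6)


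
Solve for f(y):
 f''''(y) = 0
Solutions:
 f(y) = C1 + C2*y + C3*y^2 + C4*y^3


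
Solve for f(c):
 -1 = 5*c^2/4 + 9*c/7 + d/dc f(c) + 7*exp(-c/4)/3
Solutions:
 f(c) = C1 - 5*c^3/12 - 9*c^2/14 - c + 28*exp(-c/4)/3


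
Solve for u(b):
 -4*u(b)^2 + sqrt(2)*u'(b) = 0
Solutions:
 u(b) = -1/(C1 + 2*sqrt(2)*b)


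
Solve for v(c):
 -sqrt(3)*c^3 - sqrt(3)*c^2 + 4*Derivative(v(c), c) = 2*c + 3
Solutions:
 v(c) = C1 + sqrt(3)*c^4/16 + sqrt(3)*c^3/12 + c^2/4 + 3*c/4


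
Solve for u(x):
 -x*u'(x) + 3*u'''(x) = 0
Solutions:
 u(x) = C1 + Integral(C2*airyai(3^(2/3)*x/3) + C3*airybi(3^(2/3)*x/3), x)


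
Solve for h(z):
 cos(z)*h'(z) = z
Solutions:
 h(z) = C1 + Integral(z/cos(z), z)


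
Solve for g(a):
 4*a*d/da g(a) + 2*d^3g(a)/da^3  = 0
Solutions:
 g(a) = C1 + Integral(C2*airyai(-2^(1/3)*a) + C3*airybi(-2^(1/3)*a), a)


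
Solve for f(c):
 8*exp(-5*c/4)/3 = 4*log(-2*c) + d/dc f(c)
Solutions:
 f(c) = C1 - 4*c*log(-c) + 4*c*(1 - log(2)) - 32*exp(-5*c/4)/15


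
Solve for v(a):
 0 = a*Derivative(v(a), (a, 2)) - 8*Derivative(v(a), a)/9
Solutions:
 v(a) = C1 + C2*a^(17/9)


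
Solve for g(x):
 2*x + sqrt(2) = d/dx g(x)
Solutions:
 g(x) = C1 + x^2 + sqrt(2)*x


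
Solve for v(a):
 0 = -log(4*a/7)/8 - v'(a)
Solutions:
 v(a) = C1 - a*log(a)/8 - a*log(2)/4 + a/8 + a*log(7)/8


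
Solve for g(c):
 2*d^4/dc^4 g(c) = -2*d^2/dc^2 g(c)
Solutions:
 g(c) = C1 + C2*c + C3*sin(c) + C4*cos(c)


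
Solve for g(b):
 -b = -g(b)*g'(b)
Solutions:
 g(b) = -sqrt(C1 + b^2)
 g(b) = sqrt(C1 + b^2)


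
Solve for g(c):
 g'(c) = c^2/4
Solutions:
 g(c) = C1 + c^3/12


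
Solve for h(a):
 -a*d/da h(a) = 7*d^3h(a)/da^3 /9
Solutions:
 h(a) = C1 + Integral(C2*airyai(-21^(2/3)*a/7) + C3*airybi(-21^(2/3)*a/7), a)


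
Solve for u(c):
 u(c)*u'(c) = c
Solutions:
 u(c) = -sqrt(C1 + c^2)
 u(c) = sqrt(C1 + c^2)


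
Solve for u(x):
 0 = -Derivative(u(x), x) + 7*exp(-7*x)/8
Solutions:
 u(x) = C1 - exp(-7*x)/8


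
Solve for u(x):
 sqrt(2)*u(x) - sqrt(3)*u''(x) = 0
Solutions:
 u(x) = C1*exp(-2^(1/4)*3^(3/4)*x/3) + C2*exp(2^(1/4)*3^(3/4)*x/3)


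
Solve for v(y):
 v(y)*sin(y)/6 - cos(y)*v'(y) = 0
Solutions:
 v(y) = C1/cos(y)^(1/6)


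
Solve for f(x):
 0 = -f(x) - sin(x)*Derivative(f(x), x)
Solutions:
 f(x) = C1*sqrt(cos(x) + 1)/sqrt(cos(x) - 1)


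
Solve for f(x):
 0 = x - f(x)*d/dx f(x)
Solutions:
 f(x) = -sqrt(C1 + x^2)
 f(x) = sqrt(C1 + x^2)


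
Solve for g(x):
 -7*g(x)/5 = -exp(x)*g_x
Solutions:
 g(x) = C1*exp(-7*exp(-x)/5)


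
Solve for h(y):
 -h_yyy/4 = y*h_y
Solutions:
 h(y) = C1 + Integral(C2*airyai(-2^(2/3)*y) + C3*airybi(-2^(2/3)*y), y)


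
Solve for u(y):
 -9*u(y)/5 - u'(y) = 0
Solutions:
 u(y) = C1*exp(-9*y/5)


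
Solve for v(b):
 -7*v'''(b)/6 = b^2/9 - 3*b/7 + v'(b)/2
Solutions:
 v(b) = C1 + C2*sin(sqrt(21)*b/7) + C3*cos(sqrt(21)*b/7) - 2*b^3/27 + 3*b^2/7 + 28*b/27


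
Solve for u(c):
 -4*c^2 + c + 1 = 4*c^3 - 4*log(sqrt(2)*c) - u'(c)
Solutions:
 u(c) = C1 + c^4 + 4*c^3/3 - c^2/2 - 4*c*log(c) - c*log(4) + 3*c


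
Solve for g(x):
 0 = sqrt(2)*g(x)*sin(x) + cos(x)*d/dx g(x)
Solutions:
 g(x) = C1*cos(x)^(sqrt(2))


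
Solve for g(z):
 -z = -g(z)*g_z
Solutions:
 g(z) = -sqrt(C1 + z^2)
 g(z) = sqrt(C1 + z^2)


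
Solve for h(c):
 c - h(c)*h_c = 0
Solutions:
 h(c) = -sqrt(C1 + c^2)
 h(c) = sqrt(C1 + c^2)


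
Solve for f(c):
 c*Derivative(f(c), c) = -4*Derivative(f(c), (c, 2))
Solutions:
 f(c) = C1 + C2*erf(sqrt(2)*c/4)


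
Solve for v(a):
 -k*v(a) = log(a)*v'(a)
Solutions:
 v(a) = C1*exp(-k*li(a))


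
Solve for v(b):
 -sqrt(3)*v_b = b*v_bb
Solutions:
 v(b) = C1 + C2*b^(1 - sqrt(3))


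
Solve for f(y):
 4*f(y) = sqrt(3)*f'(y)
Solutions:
 f(y) = C1*exp(4*sqrt(3)*y/3)


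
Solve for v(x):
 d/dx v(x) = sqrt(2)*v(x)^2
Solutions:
 v(x) = -1/(C1 + sqrt(2)*x)


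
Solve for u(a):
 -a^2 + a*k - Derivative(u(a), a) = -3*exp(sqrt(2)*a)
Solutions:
 u(a) = C1 - a^3/3 + a^2*k/2 + 3*sqrt(2)*exp(sqrt(2)*a)/2


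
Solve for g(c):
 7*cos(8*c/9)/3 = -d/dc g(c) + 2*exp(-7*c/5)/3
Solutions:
 g(c) = C1 - 21*sin(8*c/9)/8 - 10*exp(-7*c/5)/21


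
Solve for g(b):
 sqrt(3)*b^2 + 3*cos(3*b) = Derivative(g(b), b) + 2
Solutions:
 g(b) = C1 + sqrt(3)*b^3/3 - 2*b + sin(3*b)


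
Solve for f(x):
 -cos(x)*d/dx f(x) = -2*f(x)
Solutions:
 f(x) = C1*(sin(x) + 1)/(sin(x) - 1)


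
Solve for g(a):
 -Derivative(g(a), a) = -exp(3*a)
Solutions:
 g(a) = C1 + exp(3*a)/3


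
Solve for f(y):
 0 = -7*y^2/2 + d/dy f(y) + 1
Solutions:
 f(y) = C1 + 7*y^3/6 - y


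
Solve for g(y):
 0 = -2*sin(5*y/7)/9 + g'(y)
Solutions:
 g(y) = C1 - 14*cos(5*y/7)/45


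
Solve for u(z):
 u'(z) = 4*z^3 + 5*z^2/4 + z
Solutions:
 u(z) = C1 + z^4 + 5*z^3/12 + z^2/2


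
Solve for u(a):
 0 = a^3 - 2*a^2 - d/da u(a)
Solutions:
 u(a) = C1 + a^4/4 - 2*a^3/3


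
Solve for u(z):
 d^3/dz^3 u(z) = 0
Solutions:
 u(z) = C1 + C2*z + C3*z^2


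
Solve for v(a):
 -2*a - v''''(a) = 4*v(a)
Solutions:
 v(a) = -a/2 + (C1*sin(a) + C2*cos(a))*exp(-a) + (C3*sin(a) + C4*cos(a))*exp(a)


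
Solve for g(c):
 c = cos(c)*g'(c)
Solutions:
 g(c) = C1 + Integral(c/cos(c), c)


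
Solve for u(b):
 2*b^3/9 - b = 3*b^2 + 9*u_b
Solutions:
 u(b) = C1 + b^4/162 - b^3/9 - b^2/18


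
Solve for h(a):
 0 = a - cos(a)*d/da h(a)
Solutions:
 h(a) = C1 + Integral(a/cos(a), a)


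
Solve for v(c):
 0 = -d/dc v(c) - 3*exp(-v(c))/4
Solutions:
 v(c) = log(C1 - 3*c/4)


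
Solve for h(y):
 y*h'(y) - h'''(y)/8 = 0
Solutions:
 h(y) = C1 + Integral(C2*airyai(2*y) + C3*airybi(2*y), y)


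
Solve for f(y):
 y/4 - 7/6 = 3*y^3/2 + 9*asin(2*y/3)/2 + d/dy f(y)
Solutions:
 f(y) = C1 - 3*y^4/8 + y^2/8 - 9*y*asin(2*y/3)/2 - 7*y/6 - 9*sqrt(9 - 4*y^2)/4


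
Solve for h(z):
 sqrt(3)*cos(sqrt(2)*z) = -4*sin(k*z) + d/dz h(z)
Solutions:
 h(z) = C1 + sqrt(6)*sin(sqrt(2)*z)/2 - 4*cos(k*z)/k


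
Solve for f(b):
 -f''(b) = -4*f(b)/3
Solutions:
 f(b) = C1*exp(-2*sqrt(3)*b/3) + C2*exp(2*sqrt(3)*b/3)


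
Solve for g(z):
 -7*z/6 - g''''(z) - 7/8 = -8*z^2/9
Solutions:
 g(z) = C1 + C2*z + C3*z^2 + C4*z^3 + z^6/405 - 7*z^5/720 - 7*z^4/192


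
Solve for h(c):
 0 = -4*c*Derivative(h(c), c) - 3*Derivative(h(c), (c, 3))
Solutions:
 h(c) = C1 + Integral(C2*airyai(-6^(2/3)*c/3) + C3*airybi(-6^(2/3)*c/3), c)


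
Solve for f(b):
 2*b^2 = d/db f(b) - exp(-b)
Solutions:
 f(b) = C1 + 2*b^3/3 - exp(-b)


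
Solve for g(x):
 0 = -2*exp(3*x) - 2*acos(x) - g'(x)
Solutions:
 g(x) = C1 - 2*x*acos(x) + 2*sqrt(1 - x^2) - 2*exp(3*x)/3


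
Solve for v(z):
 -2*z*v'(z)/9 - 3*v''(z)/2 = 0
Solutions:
 v(z) = C1 + C2*erf(sqrt(6)*z/9)


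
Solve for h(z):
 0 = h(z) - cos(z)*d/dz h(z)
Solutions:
 h(z) = C1*sqrt(sin(z) + 1)/sqrt(sin(z) - 1)


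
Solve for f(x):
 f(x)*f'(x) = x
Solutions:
 f(x) = -sqrt(C1 + x^2)
 f(x) = sqrt(C1 + x^2)


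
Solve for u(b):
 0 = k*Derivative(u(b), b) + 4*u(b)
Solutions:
 u(b) = C1*exp(-4*b/k)


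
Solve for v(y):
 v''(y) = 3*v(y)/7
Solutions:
 v(y) = C1*exp(-sqrt(21)*y/7) + C2*exp(sqrt(21)*y/7)


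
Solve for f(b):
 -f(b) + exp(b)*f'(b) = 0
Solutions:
 f(b) = C1*exp(-exp(-b))


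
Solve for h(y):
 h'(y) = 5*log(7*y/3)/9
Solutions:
 h(y) = C1 + 5*y*log(y)/9 - 5*y*log(3)/9 - 5*y/9 + 5*y*log(7)/9


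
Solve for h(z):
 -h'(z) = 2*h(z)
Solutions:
 h(z) = C1*exp(-2*z)


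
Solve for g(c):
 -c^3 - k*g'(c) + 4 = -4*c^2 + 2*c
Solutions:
 g(c) = C1 - c^4/(4*k) + 4*c^3/(3*k) - c^2/k + 4*c/k


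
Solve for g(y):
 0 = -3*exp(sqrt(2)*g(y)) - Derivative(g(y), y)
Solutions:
 g(y) = sqrt(2)*(2*log(1/(C1 + 3*y)) - log(2))/4


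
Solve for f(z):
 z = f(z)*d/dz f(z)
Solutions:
 f(z) = -sqrt(C1 + z^2)
 f(z) = sqrt(C1 + z^2)


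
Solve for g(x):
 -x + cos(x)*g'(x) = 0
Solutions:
 g(x) = C1 + Integral(x/cos(x), x)


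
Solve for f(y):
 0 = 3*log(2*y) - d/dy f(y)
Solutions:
 f(y) = C1 + 3*y*log(y) - 3*y + y*log(8)


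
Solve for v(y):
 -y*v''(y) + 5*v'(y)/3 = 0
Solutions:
 v(y) = C1 + C2*y^(8/3)


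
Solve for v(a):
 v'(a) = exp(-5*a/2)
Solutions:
 v(a) = C1 - 2*exp(-5*a/2)/5


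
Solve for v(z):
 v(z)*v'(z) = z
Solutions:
 v(z) = -sqrt(C1 + z^2)
 v(z) = sqrt(C1 + z^2)


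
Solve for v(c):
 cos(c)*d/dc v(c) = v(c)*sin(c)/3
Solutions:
 v(c) = C1/cos(c)^(1/3)


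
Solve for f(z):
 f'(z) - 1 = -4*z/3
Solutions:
 f(z) = C1 - 2*z^2/3 + z


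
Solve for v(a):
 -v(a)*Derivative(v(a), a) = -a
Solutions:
 v(a) = -sqrt(C1 + a^2)
 v(a) = sqrt(C1 + a^2)


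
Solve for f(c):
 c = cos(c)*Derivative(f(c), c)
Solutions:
 f(c) = C1 + Integral(c/cos(c), c)


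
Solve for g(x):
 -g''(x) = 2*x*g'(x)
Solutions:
 g(x) = C1 + C2*erf(x)


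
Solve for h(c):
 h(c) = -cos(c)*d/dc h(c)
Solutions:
 h(c) = C1*sqrt(sin(c) - 1)/sqrt(sin(c) + 1)


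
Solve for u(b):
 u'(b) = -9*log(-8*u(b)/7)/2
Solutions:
 2*Integral(1/(log(-_y) - log(7) + 3*log(2)), (_y, u(b)))/9 = C1 - b


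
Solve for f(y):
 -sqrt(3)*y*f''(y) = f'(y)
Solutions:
 f(y) = C1 + C2*y^(1 - sqrt(3)/3)


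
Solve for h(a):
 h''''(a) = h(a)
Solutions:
 h(a) = C1*exp(-a) + C2*exp(a) + C3*sin(a) + C4*cos(a)


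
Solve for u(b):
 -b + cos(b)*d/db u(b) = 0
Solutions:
 u(b) = C1 + Integral(b/cos(b), b)


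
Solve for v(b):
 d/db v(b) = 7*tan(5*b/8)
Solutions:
 v(b) = C1 - 56*log(cos(5*b/8))/5


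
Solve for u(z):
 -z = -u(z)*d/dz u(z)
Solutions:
 u(z) = -sqrt(C1 + z^2)
 u(z) = sqrt(C1 + z^2)


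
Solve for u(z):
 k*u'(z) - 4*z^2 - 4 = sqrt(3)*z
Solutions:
 u(z) = C1 + 4*z^3/(3*k) + sqrt(3)*z^2/(2*k) + 4*z/k


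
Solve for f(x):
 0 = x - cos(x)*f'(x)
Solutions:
 f(x) = C1 + Integral(x/cos(x), x)


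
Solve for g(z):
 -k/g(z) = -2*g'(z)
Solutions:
 g(z) = -sqrt(C1 + k*z)
 g(z) = sqrt(C1 + k*z)


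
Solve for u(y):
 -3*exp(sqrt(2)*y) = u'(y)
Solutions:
 u(y) = C1 - 3*sqrt(2)*exp(sqrt(2)*y)/2


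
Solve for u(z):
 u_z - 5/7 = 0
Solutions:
 u(z) = C1 + 5*z/7


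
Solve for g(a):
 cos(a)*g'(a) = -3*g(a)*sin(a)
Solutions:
 g(a) = C1*cos(a)^3


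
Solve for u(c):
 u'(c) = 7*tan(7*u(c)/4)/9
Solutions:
 u(c) = -4*asin(C1*exp(49*c/36))/7 + 4*pi/7
 u(c) = 4*asin(C1*exp(49*c/36))/7


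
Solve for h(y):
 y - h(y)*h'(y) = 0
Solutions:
 h(y) = -sqrt(C1 + y^2)
 h(y) = sqrt(C1 + y^2)


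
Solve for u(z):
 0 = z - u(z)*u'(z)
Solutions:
 u(z) = -sqrt(C1 + z^2)
 u(z) = sqrt(C1 + z^2)


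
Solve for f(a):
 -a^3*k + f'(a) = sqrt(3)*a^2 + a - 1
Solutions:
 f(a) = C1 + a^4*k/4 + sqrt(3)*a^3/3 + a^2/2 - a


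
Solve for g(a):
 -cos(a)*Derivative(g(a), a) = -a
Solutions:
 g(a) = C1 + Integral(a/cos(a), a)


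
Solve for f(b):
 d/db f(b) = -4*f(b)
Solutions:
 f(b) = C1*exp(-4*b)


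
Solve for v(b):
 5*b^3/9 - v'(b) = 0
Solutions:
 v(b) = C1 + 5*b^4/36


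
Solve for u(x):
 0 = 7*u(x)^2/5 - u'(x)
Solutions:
 u(x) = -5/(C1 + 7*x)


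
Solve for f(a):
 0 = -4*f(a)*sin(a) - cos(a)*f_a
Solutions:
 f(a) = C1*cos(a)^4


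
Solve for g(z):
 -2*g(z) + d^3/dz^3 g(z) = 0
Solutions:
 g(z) = C3*exp(2^(1/3)*z) + (C1*sin(2^(1/3)*sqrt(3)*z/2) + C2*cos(2^(1/3)*sqrt(3)*z/2))*exp(-2^(1/3)*z/2)


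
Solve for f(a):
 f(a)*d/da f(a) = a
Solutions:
 f(a) = -sqrt(C1 + a^2)
 f(a) = sqrt(C1 + a^2)


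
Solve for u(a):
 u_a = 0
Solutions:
 u(a) = C1


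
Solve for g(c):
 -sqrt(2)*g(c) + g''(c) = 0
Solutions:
 g(c) = C1*exp(-2^(1/4)*c) + C2*exp(2^(1/4)*c)


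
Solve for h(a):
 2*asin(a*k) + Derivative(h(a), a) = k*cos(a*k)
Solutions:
 h(a) = C1 + k*Piecewise((sin(a*k)/k, Ne(k, 0)), (a, True)) - 2*Piecewise((a*asin(a*k) + sqrt(-a^2*k^2 + 1)/k, Ne(k, 0)), (0, True))


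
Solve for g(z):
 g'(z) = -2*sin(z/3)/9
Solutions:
 g(z) = C1 + 2*cos(z/3)/3


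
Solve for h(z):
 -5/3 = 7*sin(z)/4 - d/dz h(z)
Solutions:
 h(z) = C1 + 5*z/3 - 7*cos(z)/4


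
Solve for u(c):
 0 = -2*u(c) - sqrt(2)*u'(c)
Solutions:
 u(c) = C1*exp(-sqrt(2)*c)


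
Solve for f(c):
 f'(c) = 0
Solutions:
 f(c) = C1


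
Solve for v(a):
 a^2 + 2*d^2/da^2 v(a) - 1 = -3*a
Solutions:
 v(a) = C1 + C2*a - a^4/24 - a^3/4 + a^2/4


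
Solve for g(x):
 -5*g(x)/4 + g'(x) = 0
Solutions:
 g(x) = C1*exp(5*x/4)


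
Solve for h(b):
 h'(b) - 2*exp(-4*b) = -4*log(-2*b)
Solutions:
 h(b) = C1 - 4*b*log(-b) + 4*b*(1 - log(2)) - exp(-4*b)/2


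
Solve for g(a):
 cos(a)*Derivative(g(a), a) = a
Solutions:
 g(a) = C1 + Integral(a/cos(a), a)


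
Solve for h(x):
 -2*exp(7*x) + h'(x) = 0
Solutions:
 h(x) = C1 + 2*exp(7*x)/7


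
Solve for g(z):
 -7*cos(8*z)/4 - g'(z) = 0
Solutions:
 g(z) = C1 - 7*sin(8*z)/32


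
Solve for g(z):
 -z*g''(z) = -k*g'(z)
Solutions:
 g(z) = C1 + z^(re(k) + 1)*(C2*sin(log(z)*Abs(im(k))) + C3*cos(log(z)*im(k)))


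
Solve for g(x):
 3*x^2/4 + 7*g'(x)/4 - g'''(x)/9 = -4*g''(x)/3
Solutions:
 g(x) = C1 + C2*exp(3*x*(2 + sqrt(23)/2)) + C3*exp(3*x*(2 - sqrt(23)/2)) - x^3/7 + 16*x^2/49 - 568*x/1029


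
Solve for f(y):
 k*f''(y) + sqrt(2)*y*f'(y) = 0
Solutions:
 f(y) = C1 + C2*sqrt(k)*erf(2^(3/4)*y*sqrt(1/k)/2)


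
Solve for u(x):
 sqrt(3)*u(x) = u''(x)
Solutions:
 u(x) = C1*exp(-3^(1/4)*x) + C2*exp(3^(1/4)*x)


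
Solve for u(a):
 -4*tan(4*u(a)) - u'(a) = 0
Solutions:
 u(a) = -asin(C1*exp(-16*a))/4 + pi/4
 u(a) = asin(C1*exp(-16*a))/4


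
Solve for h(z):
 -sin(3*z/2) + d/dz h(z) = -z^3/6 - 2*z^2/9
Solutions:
 h(z) = C1 - z^4/24 - 2*z^3/27 - 2*cos(3*z/2)/3


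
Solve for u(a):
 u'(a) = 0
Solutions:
 u(a) = C1


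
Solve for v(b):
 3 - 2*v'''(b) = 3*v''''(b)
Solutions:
 v(b) = C1 + C2*b + C3*b^2 + C4*exp(-2*b/3) + b^3/4


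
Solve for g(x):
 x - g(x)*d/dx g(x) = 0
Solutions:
 g(x) = -sqrt(C1 + x^2)
 g(x) = sqrt(C1 + x^2)


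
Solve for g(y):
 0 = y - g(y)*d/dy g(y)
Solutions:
 g(y) = -sqrt(C1 + y^2)
 g(y) = sqrt(C1 + y^2)


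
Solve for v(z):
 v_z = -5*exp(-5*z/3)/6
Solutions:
 v(z) = C1 + exp(-5*z/3)/2


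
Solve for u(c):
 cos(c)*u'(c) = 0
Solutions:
 u(c) = C1


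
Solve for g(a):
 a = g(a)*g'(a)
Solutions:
 g(a) = -sqrt(C1 + a^2)
 g(a) = sqrt(C1 + a^2)


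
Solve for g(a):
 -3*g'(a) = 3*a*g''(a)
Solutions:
 g(a) = C1 + C2*log(a)


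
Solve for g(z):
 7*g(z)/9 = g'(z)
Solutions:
 g(z) = C1*exp(7*z/9)


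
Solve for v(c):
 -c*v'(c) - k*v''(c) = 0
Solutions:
 v(c) = C1 + C2*sqrt(k)*erf(sqrt(2)*c*sqrt(1/k)/2)


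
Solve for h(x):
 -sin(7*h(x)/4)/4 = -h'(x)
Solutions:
 -x/4 + 2*log(cos(7*h(x)/4) - 1)/7 - 2*log(cos(7*h(x)/4) + 1)/7 = C1


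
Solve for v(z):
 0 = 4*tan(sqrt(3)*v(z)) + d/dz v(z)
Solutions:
 v(z) = sqrt(3)*(pi - asin(C1*exp(-4*sqrt(3)*z)))/3
 v(z) = sqrt(3)*asin(C1*exp(-4*sqrt(3)*z))/3


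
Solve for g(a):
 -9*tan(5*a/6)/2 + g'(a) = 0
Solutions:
 g(a) = C1 - 27*log(cos(5*a/6))/5


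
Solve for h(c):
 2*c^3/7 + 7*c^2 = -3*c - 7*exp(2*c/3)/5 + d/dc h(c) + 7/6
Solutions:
 h(c) = C1 + c^4/14 + 7*c^3/3 + 3*c^2/2 - 7*c/6 + 21*exp(2*c/3)/10


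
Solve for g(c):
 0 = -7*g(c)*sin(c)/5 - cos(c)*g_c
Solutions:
 g(c) = C1*cos(c)^(7/5)


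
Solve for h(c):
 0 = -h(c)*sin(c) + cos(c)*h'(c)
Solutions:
 h(c) = C1/cos(c)


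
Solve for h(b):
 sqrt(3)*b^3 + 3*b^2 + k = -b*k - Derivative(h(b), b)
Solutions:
 h(b) = C1 - sqrt(3)*b^4/4 - b^3 - b^2*k/2 - b*k


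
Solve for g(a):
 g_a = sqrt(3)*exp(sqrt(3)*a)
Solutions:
 g(a) = C1 + exp(sqrt(3)*a)


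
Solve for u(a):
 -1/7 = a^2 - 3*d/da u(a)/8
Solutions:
 u(a) = C1 + 8*a^3/9 + 8*a/21


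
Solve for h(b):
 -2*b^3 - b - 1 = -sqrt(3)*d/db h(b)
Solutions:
 h(b) = C1 + sqrt(3)*b^4/6 + sqrt(3)*b^2/6 + sqrt(3)*b/3


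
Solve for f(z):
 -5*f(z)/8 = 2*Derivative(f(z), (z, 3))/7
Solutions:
 f(z) = C3*exp(-2^(2/3)*35^(1/3)*z/4) + (C1*sin(2^(2/3)*sqrt(3)*35^(1/3)*z/8) + C2*cos(2^(2/3)*sqrt(3)*35^(1/3)*z/8))*exp(2^(2/3)*35^(1/3)*z/8)


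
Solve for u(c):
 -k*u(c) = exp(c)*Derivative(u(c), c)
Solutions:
 u(c) = C1*exp(k*exp(-c))


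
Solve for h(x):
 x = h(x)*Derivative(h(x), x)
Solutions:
 h(x) = -sqrt(C1 + x^2)
 h(x) = sqrt(C1 + x^2)


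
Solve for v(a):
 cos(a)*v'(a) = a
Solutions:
 v(a) = C1 + Integral(a/cos(a), a)


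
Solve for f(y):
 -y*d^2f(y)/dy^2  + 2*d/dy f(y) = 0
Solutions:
 f(y) = C1 + C2*y^3


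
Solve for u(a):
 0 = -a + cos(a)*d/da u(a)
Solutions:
 u(a) = C1 + Integral(a/cos(a), a)


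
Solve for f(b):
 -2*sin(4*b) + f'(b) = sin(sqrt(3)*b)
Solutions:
 f(b) = C1 - cos(4*b)/2 - sqrt(3)*cos(sqrt(3)*b)/3


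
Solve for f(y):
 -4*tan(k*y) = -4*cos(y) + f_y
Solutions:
 f(y) = C1 - 4*Piecewise((-log(cos(k*y))/k, Ne(k, 0)), (0, True)) + 4*sin(y)


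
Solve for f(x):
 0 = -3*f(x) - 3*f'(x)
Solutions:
 f(x) = C1*exp(-x)


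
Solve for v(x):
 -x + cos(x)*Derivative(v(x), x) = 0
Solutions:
 v(x) = C1 + Integral(x/cos(x), x)


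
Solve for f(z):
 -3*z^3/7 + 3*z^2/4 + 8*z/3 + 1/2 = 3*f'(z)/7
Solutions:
 f(z) = C1 - z^4/4 + 7*z^3/12 + 28*z^2/9 + 7*z/6


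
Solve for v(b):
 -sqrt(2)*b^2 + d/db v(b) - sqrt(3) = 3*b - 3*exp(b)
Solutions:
 v(b) = C1 + sqrt(2)*b^3/3 + 3*b^2/2 + sqrt(3)*b - 3*exp(b)


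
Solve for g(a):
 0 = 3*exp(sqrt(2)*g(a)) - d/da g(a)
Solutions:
 g(a) = sqrt(2)*(2*log(-1/(C1 + 3*a)) - log(2))/4


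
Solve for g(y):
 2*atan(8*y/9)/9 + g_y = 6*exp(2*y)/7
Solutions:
 g(y) = C1 - 2*y*atan(8*y/9)/9 + 3*exp(2*y)/7 + log(64*y^2 + 81)/8


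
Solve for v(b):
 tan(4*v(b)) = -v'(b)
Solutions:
 v(b) = -asin(C1*exp(-4*b))/4 + pi/4
 v(b) = asin(C1*exp(-4*b))/4


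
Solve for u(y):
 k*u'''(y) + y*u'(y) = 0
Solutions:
 u(y) = C1 + Integral(C2*airyai(y*(-1/k)^(1/3)) + C3*airybi(y*(-1/k)^(1/3)), y)


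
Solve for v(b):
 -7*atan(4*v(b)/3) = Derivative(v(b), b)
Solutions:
 Integral(1/atan(4*_y/3), (_y, v(b))) = C1 - 7*b


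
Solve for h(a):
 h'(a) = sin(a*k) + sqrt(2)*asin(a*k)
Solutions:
 h(a) = C1 + Piecewise((-cos(a*k)/k, Ne(k, 0)), (0, True)) + sqrt(2)*Piecewise((a*asin(a*k) + sqrt(-a^2*k^2 + 1)/k, Ne(k, 0)), (0, True))


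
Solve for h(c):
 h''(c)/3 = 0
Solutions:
 h(c) = C1 + C2*c


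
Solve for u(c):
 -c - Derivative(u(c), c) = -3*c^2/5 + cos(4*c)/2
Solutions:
 u(c) = C1 + c^3/5 - c^2/2 - sin(4*c)/8


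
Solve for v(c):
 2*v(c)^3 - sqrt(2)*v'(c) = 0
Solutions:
 v(c) = -sqrt(2)*sqrt(-1/(C1 + sqrt(2)*c))/2
 v(c) = sqrt(2)*sqrt(-1/(C1 + sqrt(2)*c))/2


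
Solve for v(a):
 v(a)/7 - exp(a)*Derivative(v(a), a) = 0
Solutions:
 v(a) = C1*exp(-exp(-a)/7)


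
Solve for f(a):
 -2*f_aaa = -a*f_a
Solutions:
 f(a) = C1 + Integral(C2*airyai(2^(2/3)*a/2) + C3*airybi(2^(2/3)*a/2), a)


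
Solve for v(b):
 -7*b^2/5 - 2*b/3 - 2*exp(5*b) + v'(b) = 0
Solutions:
 v(b) = C1 + 7*b^3/15 + b^2/3 + 2*exp(5*b)/5


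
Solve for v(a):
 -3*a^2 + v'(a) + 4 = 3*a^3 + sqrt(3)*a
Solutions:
 v(a) = C1 + 3*a^4/4 + a^3 + sqrt(3)*a^2/2 - 4*a


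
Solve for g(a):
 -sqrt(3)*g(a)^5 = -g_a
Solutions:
 g(a) = -(-1/(C1 + 4*sqrt(3)*a))^(1/4)
 g(a) = (-1/(C1 + 4*sqrt(3)*a))^(1/4)
 g(a) = -I*(-1/(C1 + 4*sqrt(3)*a))^(1/4)
 g(a) = I*(-1/(C1 + 4*sqrt(3)*a))^(1/4)


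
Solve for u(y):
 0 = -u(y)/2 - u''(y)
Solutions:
 u(y) = C1*sin(sqrt(2)*y/2) + C2*cos(sqrt(2)*y/2)


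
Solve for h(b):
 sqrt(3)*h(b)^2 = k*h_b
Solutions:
 h(b) = -k/(C1*k + sqrt(3)*b)


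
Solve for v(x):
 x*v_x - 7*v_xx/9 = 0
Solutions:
 v(x) = C1 + C2*erfi(3*sqrt(14)*x/14)


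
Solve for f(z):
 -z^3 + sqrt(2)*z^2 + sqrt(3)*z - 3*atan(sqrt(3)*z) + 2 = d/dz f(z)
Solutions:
 f(z) = C1 - z^4/4 + sqrt(2)*z^3/3 + sqrt(3)*z^2/2 - 3*z*atan(sqrt(3)*z) + 2*z + sqrt(3)*log(3*z^2 + 1)/2


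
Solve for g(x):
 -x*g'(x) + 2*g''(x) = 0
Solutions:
 g(x) = C1 + C2*erfi(x/2)


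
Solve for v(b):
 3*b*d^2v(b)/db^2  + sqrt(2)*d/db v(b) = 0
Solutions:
 v(b) = C1 + C2*b^(1 - sqrt(2)/3)


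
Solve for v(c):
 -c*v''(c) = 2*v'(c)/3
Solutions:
 v(c) = C1 + C2*c^(1/3)


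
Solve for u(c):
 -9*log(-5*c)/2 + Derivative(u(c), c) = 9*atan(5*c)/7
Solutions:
 u(c) = C1 + 9*c*log(-c)/2 + 9*c*atan(5*c)/7 - 9*c/2 + 9*c*log(5)/2 - 9*log(25*c^2 + 1)/70


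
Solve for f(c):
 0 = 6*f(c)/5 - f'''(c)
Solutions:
 f(c) = C3*exp(5^(2/3)*6^(1/3)*c/5) + (C1*sin(2^(1/3)*3^(5/6)*5^(2/3)*c/10) + C2*cos(2^(1/3)*3^(5/6)*5^(2/3)*c/10))*exp(-5^(2/3)*6^(1/3)*c/10)


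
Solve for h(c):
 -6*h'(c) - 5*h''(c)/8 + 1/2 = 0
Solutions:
 h(c) = C1 + C2*exp(-48*c/5) + c/12


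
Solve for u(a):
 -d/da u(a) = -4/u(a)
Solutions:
 u(a) = -sqrt(C1 + 8*a)
 u(a) = sqrt(C1 + 8*a)


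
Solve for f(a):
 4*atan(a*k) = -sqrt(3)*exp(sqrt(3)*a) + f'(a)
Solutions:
 f(a) = C1 + 4*Piecewise((a*atan(a*k) - log(a^2*k^2 + 1)/(2*k), Ne(k, 0)), (0, True)) + exp(sqrt(3)*a)


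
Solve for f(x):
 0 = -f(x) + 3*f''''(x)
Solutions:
 f(x) = C1*exp(-3^(3/4)*x/3) + C2*exp(3^(3/4)*x/3) + C3*sin(3^(3/4)*x/3) + C4*cos(3^(3/4)*x/3)


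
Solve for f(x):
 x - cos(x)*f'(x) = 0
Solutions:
 f(x) = C1 + Integral(x/cos(x), x)


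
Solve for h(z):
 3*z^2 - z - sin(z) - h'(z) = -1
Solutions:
 h(z) = C1 + z^3 - z^2/2 + z + cos(z)


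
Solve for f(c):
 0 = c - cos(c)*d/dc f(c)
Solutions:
 f(c) = C1 + Integral(c/cos(c), c)


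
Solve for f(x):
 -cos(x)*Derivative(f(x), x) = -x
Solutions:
 f(x) = C1 + Integral(x/cos(x), x)


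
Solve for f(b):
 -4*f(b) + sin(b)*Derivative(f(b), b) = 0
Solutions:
 f(b) = C1*(cos(b)^2 - 2*cos(b) + 1)/(cos(b)^2 + 2*cos(b) + 1)


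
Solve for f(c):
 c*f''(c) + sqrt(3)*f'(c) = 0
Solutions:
 f(c) = C1 + C2*c^(1 - sqrt(3))


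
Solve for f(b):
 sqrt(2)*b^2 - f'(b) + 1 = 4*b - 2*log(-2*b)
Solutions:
 f(b) = C1 + sqrt(2)*b^3/3 - 2*b^2 + 2*b*log(-b) + b*(-1 + 2*log(2))


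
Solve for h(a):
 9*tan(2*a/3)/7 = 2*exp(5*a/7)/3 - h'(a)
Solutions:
 h(a) = C1 + 14*exp(5*a/7)/15 + 27*log(cos(2*a/3))/14


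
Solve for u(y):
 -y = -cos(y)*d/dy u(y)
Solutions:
 u(y) = C1 + Integral(y/cos(y), y)


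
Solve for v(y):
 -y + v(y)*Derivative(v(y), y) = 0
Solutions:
 v(y) = -sqrt(C1 + y^2)
 v(y) = sqrt(C1 + y^2)


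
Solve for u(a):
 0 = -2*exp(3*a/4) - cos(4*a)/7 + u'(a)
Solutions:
 u(a) = C1 + 8*exp(3*a/4)/3 + sin(4*a)/28


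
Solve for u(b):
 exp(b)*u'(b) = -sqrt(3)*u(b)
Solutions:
 u(b) = C1*exp(sqrt(3)*exp(-b))


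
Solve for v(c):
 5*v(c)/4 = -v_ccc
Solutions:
 v(c) = C3*exp(-10^(1/3)*c/2) + (C1*sin(10^(1/3)*sqrt(3)*c/4) + C2*cos(10^(1/3)*sqrt(3)*c/4))*exp(10^(1/3)*c/4)


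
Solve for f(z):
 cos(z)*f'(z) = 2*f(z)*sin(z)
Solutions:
 f(z) = C1/cos(z)^2


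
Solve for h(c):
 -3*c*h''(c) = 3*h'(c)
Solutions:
 h(c) = C1 + C2*log(c)


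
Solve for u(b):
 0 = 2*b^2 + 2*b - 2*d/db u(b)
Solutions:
 u(b) = C1 + b^3/3 + b^2/2


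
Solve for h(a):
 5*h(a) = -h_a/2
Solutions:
 h(a) = C1*exp(-10*a)


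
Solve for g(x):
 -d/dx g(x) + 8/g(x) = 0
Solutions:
 g(x) = -sqrt(C1 + 16*x)
 g(x) = sqrt(C1 + 16*x)


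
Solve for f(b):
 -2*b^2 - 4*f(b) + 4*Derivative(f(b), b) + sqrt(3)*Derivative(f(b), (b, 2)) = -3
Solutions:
 f(b) = C1*exp(2*sqrt(3)*b*(-1 + sqrt(1 + sqrt(3)))/3) + C2*exp(-2*sqrt(3)*b*(1 + sqrt(1 + sqrt(3)))/3) - b^2/2 - b - sqrt(3)/4 - 1/4


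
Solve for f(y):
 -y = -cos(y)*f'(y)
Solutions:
 f(y) = C1 + Integral(y/cos(y), y)


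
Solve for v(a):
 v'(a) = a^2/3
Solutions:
 v(a) = C1 + a^3/9


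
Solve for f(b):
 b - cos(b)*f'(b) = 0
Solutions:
 f(b) = C1 + Integral(b/cos(b), b)


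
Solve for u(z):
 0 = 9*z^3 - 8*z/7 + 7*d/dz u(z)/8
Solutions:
 u(z) = C1 - 18*z^4/7 + 32*z^2/49


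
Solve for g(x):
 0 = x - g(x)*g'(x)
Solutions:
 g(x) = -sqrt(C1 + x^2)
 g(x) = sqrt(C1 + x^2)


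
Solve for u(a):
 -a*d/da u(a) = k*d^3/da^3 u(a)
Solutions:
 u(a) = C1 + Integral(C2*airyai(a*(-1/k)^(1/3)) + C3*airybi(a*(-1/k)^(1/3)), a)


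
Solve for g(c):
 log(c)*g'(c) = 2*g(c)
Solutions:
 g(c) = C1*exp(2*li(c))


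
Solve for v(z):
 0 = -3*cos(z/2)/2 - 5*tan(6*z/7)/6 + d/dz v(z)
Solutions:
 v(z) = C1 - 35*log(cos(6*z/7))/36 + 3*sin(z/2)


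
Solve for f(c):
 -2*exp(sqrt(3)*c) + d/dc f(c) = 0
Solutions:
 f(c) = C1 + 2*sqrt(3)*exp(sqrt(3)*c)/3


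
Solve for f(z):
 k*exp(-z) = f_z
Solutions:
 f(z) = C1 - k*exp(-z)


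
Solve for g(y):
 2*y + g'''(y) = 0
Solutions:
 g(y) = C1 + C2*y + C3*y^2 - y^4/12


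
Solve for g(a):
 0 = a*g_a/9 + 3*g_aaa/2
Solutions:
 g(a) = C1 + Integral(C2*airyai(-2^(1/3)*a/3) + C3*airybi(-2^(1/3)*a/3), a)


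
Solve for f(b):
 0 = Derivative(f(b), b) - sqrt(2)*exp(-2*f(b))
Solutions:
 f(b) = log(-sqrt(C1 + 2*sqrt(2)*b))
 f(b) = log(C1 + 2*sqrt(2)*b)/2


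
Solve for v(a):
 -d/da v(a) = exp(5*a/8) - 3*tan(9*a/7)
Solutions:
 v(a) = C1 - 8*exp(5*a/8)/5 - 7*log(cos(9*a/7))/3


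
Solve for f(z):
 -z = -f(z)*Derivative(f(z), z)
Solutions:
 f(z) = -sqrt(C1 + z^2)
 f(z) = sqrt(C1 + z^2)


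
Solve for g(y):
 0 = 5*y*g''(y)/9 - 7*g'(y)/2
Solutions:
 g(y) = C1 + C2*y^(73/10)


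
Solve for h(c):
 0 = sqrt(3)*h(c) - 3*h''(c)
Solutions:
 h(c) = C1*exp(-3^(3/4)*c/3) + C2*exp(3^(3/4)*c/3)


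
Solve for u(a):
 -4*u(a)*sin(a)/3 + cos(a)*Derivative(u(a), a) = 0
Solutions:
 u(a) = C1/cos(a)^(4/3)


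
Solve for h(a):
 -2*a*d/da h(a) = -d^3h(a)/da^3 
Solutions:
 h(a) = C1 + Integral(C2*airyai(2^(1/3)*a) + C3*airybi(2^(1/3)*a), a)


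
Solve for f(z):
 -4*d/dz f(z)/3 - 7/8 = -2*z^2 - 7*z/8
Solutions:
 f(z) = C1 + z^3/2 + 21*z^2/64 - 21*z/32


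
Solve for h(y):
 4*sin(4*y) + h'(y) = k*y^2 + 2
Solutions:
 h(y) = C1 + k*y^3/3 + 2*y + cos(4*y)


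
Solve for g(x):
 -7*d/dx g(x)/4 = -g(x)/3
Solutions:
 g(x) = C1*exp(4*x/21)


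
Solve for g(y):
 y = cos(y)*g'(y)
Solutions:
 g(y) = C1 + Integral(y/cos(y), y)


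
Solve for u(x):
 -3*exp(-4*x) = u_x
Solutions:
 u(x) = C1 + 3*exp(-4*x)/4


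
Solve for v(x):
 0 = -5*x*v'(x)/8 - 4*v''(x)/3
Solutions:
 v(x) = C1 + C2*erf(sqrt(15)*x/8)


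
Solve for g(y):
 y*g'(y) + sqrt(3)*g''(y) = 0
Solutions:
 g(y) = C1 + C2*erf(sqrt(2)*3^(3/4)*y/6)


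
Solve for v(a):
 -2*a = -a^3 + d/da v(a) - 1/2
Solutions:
 v(a) = C1 + a^4/4 - a^2 + a/2


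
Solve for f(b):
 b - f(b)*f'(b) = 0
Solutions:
 f(b) = -sqrt(C1 + b^2)
 f(b) = sqrt(C1 + b^2)


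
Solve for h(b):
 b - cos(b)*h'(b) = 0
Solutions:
 h(b) = C1 + Integral(b/cos(b), b)


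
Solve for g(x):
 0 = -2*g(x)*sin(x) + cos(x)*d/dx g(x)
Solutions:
 g(x) = C1/cos(x)^2


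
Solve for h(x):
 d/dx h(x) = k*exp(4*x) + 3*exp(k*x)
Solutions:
 h(x) = C1 + k*exp(4*x)/4 + 3*exp(k*x)/k


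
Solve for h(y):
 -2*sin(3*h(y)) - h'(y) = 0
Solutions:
 h(y) = -acos((-C1 - exp(12*y))/(C1 - exp(12*y)))/3 + 2*pi/3
 h(y) = acos((-C1 - exp(12*y))/(C1 - exp(12*y)))/3


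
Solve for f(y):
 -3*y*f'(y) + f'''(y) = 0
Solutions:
 f(y) = C1 + Integral(C2*airyai(3^(1/3)*y) + C3*airybi(3^(1/3)*y), y)


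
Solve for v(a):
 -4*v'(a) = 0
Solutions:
 v(a) = C1


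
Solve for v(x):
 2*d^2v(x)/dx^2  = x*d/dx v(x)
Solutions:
 v(x) = C1 + C2*erfi(x/2)


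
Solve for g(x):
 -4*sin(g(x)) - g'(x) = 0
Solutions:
 g(x) = -acos((-C1 - exp(8*x))/(C1 - exp(8*x))) + 2*pi
 g(x) = acos((-C1 - exp(8*x))/(C1 - exp(8*x)))


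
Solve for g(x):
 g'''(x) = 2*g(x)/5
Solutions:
 g(x) = C3*exp(2^(1/3)*5^(2/3)*x/5) + (C1*sin(2^(1/3)*sqrt(3)*5^(2/3)*x/10) + C2*cos(2^(1/3)*sqrt(3)*5^(2/3)*x/10))*exp(-2^(1/3)*5^(2/3)*x/10)


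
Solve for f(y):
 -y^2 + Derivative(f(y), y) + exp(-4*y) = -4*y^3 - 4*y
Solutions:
 f(y) = C1 - y^4 + y^3/3 - 2*y^2 + exp(-4*y)/4


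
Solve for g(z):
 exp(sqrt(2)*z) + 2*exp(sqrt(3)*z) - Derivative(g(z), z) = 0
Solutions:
 g(z) = C1 + sqrt(2)*exp(sqrt(2)*z)/2 + 2*sqrt(3)*exp(sqrt(3)*z)/3


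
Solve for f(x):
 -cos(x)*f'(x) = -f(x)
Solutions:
 f(x) = C1*sqrt(sin(x) + 1)/sqrt(sin(x) - 1)


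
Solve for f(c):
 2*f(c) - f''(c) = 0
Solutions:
 f(c) = C1*exp(-sqrt(2)*c) + C2*exp(sqrt(2)*c)


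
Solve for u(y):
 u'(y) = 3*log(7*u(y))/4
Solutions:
 -4*Integral(1/(log(_y) + log(7)), (_y, u(y)))/3 = C1 - y


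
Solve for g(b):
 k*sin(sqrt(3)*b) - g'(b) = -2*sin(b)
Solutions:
 g(b) = C1 - sqrt(3)*k*cos(sqrt(3)*b)/3 - 2*cos(b)


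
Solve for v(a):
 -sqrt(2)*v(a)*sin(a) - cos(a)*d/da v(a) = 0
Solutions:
 v(a) = C1*cos(a)^(sqrt(2))


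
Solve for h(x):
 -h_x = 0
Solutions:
 h(x) = C1


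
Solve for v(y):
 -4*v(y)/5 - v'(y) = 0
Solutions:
 v(y) = C1*exp(-4*y/5)


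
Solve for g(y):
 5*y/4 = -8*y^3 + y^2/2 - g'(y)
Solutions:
 g(y) = C1 - 2*y^4 + y^3/6 - 5*y^2/8


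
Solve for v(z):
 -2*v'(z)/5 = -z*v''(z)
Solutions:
 v(z) = C1 + C2*z^(7/5)


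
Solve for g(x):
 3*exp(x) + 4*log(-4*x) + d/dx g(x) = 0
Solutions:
 g(x) = C1 - 4*x*log(-x) + 4*x*(1 - 2*log(2)) - 3*exp(x)


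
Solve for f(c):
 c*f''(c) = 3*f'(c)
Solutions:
 f(c) = C1 + C2*c^4


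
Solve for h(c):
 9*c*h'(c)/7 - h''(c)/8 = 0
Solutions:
 h(c) = C1 + C2*erfi(6*sqrt(7)*c/7)


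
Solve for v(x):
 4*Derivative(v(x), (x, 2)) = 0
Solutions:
 v(x) = C1 + C2*x


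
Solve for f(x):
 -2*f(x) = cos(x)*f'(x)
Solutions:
 f(x) = C1*(sin(x) - 1)/(sin(x) + 1)


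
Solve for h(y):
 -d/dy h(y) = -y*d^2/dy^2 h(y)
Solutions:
 h(y) = C1 + C2*y^2


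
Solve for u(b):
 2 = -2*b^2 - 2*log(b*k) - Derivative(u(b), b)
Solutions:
 u(b) = C1 - 2*b^3/3 - 2*b*log(b*k)


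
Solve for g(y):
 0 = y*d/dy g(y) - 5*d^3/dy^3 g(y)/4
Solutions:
 g(y) = C1 + Integral(C2*airyai(10^(2/3)*y/5) + C3*airybi(10^(2/3)*y/5), y)


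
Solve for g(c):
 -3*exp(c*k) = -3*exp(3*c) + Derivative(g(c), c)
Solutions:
 g(c) = C1 + exp(3*c) - 3*exp(c*k)/k


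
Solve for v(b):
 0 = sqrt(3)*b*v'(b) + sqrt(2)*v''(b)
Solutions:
 v(b) = C1 + C2*erf(6^(1/4)*b/2)


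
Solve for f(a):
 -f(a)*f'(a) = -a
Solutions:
 f(a) = -sqrt(C1 + a^2)
 f(a) = sqrt(C1 + a^2)


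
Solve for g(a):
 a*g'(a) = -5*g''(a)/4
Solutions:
 g(a) = C1 + C2*erf(sqrt(10)*a/5)


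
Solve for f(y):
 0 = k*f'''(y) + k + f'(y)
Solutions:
 f(y) = C1 + C2*exp(-y*sqrt(-1/k)) + C3*exp(y*sqrt(-1/k)) - k*y


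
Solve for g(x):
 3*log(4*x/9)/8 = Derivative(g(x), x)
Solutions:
 g(x) = C1 + 3*x*log(x)/8 - 3*x*log(3)/4 - 3*x/8 + 3*x*log(2)/4


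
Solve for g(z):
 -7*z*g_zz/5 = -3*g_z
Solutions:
 g(z) = C1 + C2*z^(22/7)


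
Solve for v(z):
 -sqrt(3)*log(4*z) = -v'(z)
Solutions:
 v(z) = C1 + sqrt(3)*z*log(z) - sqrt(3)*z + 2*sqrt(3)*z*log(2)


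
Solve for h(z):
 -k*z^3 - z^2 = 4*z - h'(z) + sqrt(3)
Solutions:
 h(z) = C1 + k*z^4/4 + z^3/3 + 2*z^2 + sqrt(3)*z


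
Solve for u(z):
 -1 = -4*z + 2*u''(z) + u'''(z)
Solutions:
 u(z) = C1 + C2*z + C3*exp(-2*z) + z^3/3 - 3*z^2/4


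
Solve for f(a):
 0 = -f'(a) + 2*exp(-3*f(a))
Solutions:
 f(a) = log(C1 + 6*a)/3
 f(a) = log((-3^(1/3) - 3^(5/6)*I)*(C1 + 2*a)^(1/3)/2)
 f(a) = log((-3^(1/3) + 3^(5/6)*I)*(C1 + 2*a)^(1/3)/2)


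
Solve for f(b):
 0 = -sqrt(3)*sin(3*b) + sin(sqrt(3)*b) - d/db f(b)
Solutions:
 f(b) = C1 + sqrt(3)*cos(3*b)/3 - sqrt(3)*cos(sqrt(3)*b)/3


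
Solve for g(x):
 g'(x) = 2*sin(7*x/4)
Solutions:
 g(x) = C1 - 8*cos(7*x/4)/7


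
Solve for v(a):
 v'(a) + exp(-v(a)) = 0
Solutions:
 v(a) = log(C1 - a)


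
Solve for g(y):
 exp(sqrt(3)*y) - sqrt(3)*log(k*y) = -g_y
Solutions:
 g(y) = C1 + sqrt(3)*y*log(k*y) - sqrt(3)*y - sqrt(3)*exp(sqrt(3)*y)/3


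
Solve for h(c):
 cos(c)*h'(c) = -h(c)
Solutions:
 h(c) = C1*sqrt(sin(c) - 1)/sqrt(sin(c) + 1)


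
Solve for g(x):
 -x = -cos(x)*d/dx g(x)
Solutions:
 g(x) = C1 + Integral(x/cos(x), x)


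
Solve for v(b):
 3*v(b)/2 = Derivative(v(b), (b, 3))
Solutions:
 v(b) = C3*exp(2^(2/3)*3^(1/3)*b/2) + (C1*sin(2^(2/3)*3^(5/6)*b/4) + C2*cos(2^(2/3)*3^(5/6)*b/4))*exp(-2^(2/3)*3^(1/3)*b/4)


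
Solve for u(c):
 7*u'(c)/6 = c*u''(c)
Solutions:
 u(c) = C1 + C2*c^(13/6)


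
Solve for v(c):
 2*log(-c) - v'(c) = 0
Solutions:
 v(c) = C1 + 2*c*log(-c) - 2*c


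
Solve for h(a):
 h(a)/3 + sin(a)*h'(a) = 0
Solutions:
 h(a) = C1*(cos(a) + 1)^(1/6)/(cos(a) - 1)^(1/6)


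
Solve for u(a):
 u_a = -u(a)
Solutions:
 u(a) = C1*exp(-a)


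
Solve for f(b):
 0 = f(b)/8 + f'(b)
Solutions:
 f(b) = C1*exp(-b/8)


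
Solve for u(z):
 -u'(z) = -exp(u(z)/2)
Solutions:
 u(z) = 2*log(-1/(C1 + z)) + 2*log(2)


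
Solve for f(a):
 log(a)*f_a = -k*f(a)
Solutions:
 f(a) = C1*exp(-k*li(a))


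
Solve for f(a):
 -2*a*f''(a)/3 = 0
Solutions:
 f(a) = C1 + C2*a


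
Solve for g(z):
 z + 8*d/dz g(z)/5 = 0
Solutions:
 g(z) = C1 - 5*z^2/16


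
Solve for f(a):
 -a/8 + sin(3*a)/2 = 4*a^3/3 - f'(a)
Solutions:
 f(a) = C1 + a^4/3 + a^2/16 + cos(3*a)/6


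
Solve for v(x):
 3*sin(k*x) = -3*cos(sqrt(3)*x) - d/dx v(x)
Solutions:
 v(x) = C1 - sqrt(3)*sin(sqrt(3)*x) + 3*cos(k*x)/k


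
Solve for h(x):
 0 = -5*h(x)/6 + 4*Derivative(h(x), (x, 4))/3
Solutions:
 h(x) = C1*exp(-10^(1/4)*x/2) + C2*exp(10^(1/4)*x/2) + C3*sin(10^(1/4)*x/2) + C4*cos(10^(1/4)*x/2)


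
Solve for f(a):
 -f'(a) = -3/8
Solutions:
 f(a) = C1 + 3*a/8


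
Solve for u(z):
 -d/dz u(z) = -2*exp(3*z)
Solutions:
 u(z) = C1 + 2*exp(3*z)/3


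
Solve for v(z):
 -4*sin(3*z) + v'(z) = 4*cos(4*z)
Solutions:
 v(z) = C1 + sin(4*z) - 4*cos(3*z)/3


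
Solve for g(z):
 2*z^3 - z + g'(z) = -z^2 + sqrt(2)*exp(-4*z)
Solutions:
 g(z) = C1 - z^4/2 - z^3/3 + z^2/2 - sqrt(2)*exp(-4*z)/4


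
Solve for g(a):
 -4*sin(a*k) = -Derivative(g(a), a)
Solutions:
 g(a) = C1 - 4*cos(a*k)/k


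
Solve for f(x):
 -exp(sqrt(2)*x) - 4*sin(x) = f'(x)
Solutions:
 f(x) = C1 - sqrt(2)*exp(sqrt(2)*x)/2 + 4*cos(x)


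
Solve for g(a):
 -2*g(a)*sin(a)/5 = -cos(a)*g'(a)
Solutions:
 g(a) = C1/cos(a)^(2/5)


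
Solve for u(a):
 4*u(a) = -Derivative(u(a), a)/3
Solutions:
 u(a) = C1*exp(-12*a)


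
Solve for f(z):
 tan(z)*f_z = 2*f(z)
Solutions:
 f(z) = C1*sin(z)^2


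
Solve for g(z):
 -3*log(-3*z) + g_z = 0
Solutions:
 g(z) = C1 + 3*z*log(-z) + 3*z*(-1 + log(3))


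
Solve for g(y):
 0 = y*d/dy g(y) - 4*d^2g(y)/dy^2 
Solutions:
 g(y) = C1 + C2*erfi(sqrt(2)*y/4)


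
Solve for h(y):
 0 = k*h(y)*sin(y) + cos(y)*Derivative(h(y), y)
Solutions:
 h(y) = C1*exp(k*log(cos(y)))


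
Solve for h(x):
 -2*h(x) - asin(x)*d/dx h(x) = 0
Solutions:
 h(x) = C1*exp(-2*Integral(1/asin(x), x))


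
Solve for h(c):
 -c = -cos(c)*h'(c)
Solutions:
 h(c) = C1 + Integral(c/cos(c), c)


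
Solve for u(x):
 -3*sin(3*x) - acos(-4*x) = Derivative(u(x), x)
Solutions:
 u(x) = C1 - x*acos(-4*x) - sqrt(1 - 16*x^2)/4 + cos(3*x)


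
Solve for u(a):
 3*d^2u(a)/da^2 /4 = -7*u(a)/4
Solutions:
 u(a) = C1*sin(sqrt(21)*a/3) + C2*cos(sqrt(21)*a/3)


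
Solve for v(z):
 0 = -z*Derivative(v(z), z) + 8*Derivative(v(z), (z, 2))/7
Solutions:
 v(z) = C1 + C2*erfi(sqrt(7)*z/4)


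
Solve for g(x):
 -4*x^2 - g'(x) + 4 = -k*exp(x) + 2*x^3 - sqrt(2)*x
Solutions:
 g(x) = C1 + k*exp(x) - x^4/2 - 4*x^3/3 + sqrt(2)*x^2/2 + 4*x


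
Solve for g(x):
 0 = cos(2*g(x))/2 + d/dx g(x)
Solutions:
 g(x) = -asin((C1 + exp(2*x))/(C1 - exp(2*x)))/2 + pi/2
 g(x) = asin((C1 + exp(2*x))/(C1 - exp(2*x)))/2


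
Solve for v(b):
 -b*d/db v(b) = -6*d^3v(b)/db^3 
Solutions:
 v(b) = C1 + Integral(C2*airyai(6^(2/3)*b/6) + C3*airybi(6^(2/3)*b/6), b)


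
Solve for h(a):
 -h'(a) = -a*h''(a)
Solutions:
 h(a) = C1 + C2*a^2


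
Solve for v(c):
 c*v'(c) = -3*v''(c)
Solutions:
 v(c) = C1 + C2*erf(sqrt(6)*c/6)


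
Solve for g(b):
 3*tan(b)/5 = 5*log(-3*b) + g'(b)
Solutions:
 g(b) = C1 - 5*b*log(-b) - 5*b*log(3) + 5*b - 3*log(cos(b))/5


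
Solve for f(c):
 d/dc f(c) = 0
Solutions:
 f(c) = C1


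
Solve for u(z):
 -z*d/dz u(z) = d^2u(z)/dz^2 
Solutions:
 u(z) = C1 + C2*erf(sqrt(2)*z/2)


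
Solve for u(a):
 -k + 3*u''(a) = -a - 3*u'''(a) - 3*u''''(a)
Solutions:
 u(a) = C1 + C2*a - a^3/18 + a^2*(k + 1)/6 + (C3*sin(sqrt(3)*a/2) + C4*cos(sqrt(3)*a/2))*exp(-a/2)


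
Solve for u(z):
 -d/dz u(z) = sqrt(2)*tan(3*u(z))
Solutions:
 u(z) = -asin(C1*exp(-3*sqrt(2)*z))/3 + pi/3
 u(z) = asin(C1*exp(-3*sqrt(2)*z))/3


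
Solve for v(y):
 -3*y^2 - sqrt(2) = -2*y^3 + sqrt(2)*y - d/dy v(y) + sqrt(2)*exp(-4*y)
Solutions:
 v(y) = C1 - y^4/2 + y^3 + sqrt(2)*y^2/2 + sqrt(2)*y - sqrt(2)*exp(-4*y)/4


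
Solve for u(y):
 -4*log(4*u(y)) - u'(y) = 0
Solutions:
 Integral(1/(log(_y) + 2*log(2)), (_y, u(y)))/4 = C1 - y


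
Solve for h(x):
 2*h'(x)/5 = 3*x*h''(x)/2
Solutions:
 h(x) = C1 + C2*x^(19/15)


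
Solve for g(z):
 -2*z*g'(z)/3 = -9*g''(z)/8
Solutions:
 g(z) = C1 + C2*erfi(2*sqrt(6)*z/9)


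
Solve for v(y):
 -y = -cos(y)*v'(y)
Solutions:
 v(y) = C1 + Integral(y/cos(y), y)


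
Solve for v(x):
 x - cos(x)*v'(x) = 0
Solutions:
 v(x) = C1 + Integral(x/cos(x), x)


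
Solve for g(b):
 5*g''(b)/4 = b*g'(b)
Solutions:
 g(b) = C1 + C2*erfi(sqrt(10)*b/5)


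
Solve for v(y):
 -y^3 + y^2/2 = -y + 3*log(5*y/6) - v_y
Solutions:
 v(y) = C1 + y^4/4 - y^3/6 - y^2/2 + 3*y*log(y) - 3*y + y*log(125/216)


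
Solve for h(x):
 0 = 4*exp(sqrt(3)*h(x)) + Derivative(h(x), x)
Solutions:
 h(x) = sqrt(3)*(2*log(1/(C1 + 4*x)) - log(3))/6


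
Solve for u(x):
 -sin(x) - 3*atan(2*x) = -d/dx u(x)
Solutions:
 u(x) = C1 + 3*x*atan(2*x) - 3*log(4*x^2 + 1)/4 - cos(x)
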